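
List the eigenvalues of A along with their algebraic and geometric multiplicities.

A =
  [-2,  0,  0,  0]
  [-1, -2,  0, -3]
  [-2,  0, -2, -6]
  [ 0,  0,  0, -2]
λ = -2: alg = 4, geom = 3

Step 1 — factor the characteristic polynomial to read off the algebraic multiplicities:
  χ_A(x) = (x + 2)^4

Step 2 — compute geometric multiplicities via the rank-nullity identity g(λ) = n − rank(A − λI):
  rank(A − (-2)·I) = 1, so dim ker(A − (-2)·I) = n − 1 = 3

Summary:
  λ = -2: algebraic multiplicity = 4, geometric multiplicity = 3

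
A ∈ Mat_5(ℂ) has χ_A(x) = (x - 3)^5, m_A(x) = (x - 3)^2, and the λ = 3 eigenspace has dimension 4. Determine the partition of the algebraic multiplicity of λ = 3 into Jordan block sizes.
Block sizes for λ = 3: [2, 1, 1, 1]

Step 1 — from the characteristic polynomial, algebraic multiplicity of λ = 3 is 5. From dim ker(A − (3)·I) = 4, there are exactly 4 Jordan blocks for λ = 3.
Step 2 — from the minimal polynomial, the factor (x − 3)^2 tells us the largest block for λ = 3 has size 2.
Step 3 — with total size 5, 4 blocks, and largest block 2, the block sizes (in nonincreasing order) are [2, 1, 1, 1].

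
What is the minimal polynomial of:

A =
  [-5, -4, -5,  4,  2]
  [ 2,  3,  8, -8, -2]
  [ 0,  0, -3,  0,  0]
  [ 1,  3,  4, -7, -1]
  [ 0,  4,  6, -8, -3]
x^3 + 9*x^2 + 27*x + 27

The characteristic polynomial is χ_A(x) = (x + 3)^5, so the eigenvalues are known. The minimal polynomial is
  m_A(x) = Π_λ (x − λ)^{k_λ}
where k_λ is the size of the *largest* Jordan block for λ (equivalently, the smallest k with (A − λI)^k v = 0 for every generalised eigenvector v of λ).

  λ = -3: largest Jordan block has size 3, contributing (x + 3)^3

So m_A(x) = (x + 3)^3 = x^3 + 9*x^2 + 27*x + 27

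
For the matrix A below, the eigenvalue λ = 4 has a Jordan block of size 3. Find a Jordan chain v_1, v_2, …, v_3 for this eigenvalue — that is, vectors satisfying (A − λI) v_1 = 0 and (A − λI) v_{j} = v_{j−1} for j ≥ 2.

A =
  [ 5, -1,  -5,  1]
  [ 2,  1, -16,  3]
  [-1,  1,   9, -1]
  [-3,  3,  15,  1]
A Jordan chain for λ = 4 of length 3:
v_1 = (1, 3, -1, -3)ᵀ
v_2 = (1, 2, -1, -3)ᵀ
v_3 = (1, 0, 0, 0)ᵀ

Let N = A − (4)·I. We want v_3 with N^3 v_3 = 0 but N^2 v_3 ≠ 0; then v_{j-1} := N · v_j for j = 3, …, 2.

Pick v_3 = (1, 0, 0, 0)ᵀ.
Then v_2 = N · v_3 = (1, 2, -1, -3)ᵀ.
Then v_1 = N · v_2 = (1, 3, -1, -3)ᵀ.

Sanity check: (A − (4)·I) v_1 = (0, 0, 0, 0)ᵀ = 0. ✓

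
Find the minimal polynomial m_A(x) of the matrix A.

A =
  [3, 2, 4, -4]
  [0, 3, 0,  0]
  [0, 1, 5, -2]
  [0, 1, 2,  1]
x^2 - 6*x + 9

The characteristic polynomial is χ_A(x) = (x - 3)^4, so the eigenvalues are known. The minimal polynomial is
  m_A(x) = Π_λ (x − λ)^{k_λ}
where k_λ is the size of the *largest* Jordan block for λ (equivalently, the smallest k with (A − λI)^k v = 0 for every generalised eigenvector v of λ).

  λ = 3: largest Jordan block has size 2, contributing (x − 3)^2

So m_A(x) = (x - 3)^2 = x^2 - 6*x + 9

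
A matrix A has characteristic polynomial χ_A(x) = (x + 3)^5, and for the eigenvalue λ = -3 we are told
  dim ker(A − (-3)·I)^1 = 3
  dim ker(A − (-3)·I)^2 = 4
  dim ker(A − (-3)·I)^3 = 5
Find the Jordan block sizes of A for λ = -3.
Block sizes for λ = -3: [3, 1, 1]

From the dimensions of kernels of powers, the number of Jordan blocks of size at least j is d_j − d_{j−1} where d_j = dim ker(N^j) (with d_0 = 0). Computing the differences gives [3, 1, 1].
The number of blocks of size exactly k is (#blocks of size ≥ k) − (#blocks of size ≥ k + 1), so the partition is: 2 block(s) of size 1, 1 block(s) of size 3.
In nonincreasing order the block sizes are [3, 1, 1].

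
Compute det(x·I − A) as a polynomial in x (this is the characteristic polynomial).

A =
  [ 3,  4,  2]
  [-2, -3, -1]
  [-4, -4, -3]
x^3 + 3*x^2 + 3*x + 1

Expanding det(x·I − A) (e.g. by cofactor expansion or by noting that A is similar to its Jordan form J, which has the same characteristic polynomial as A) gives
  χ_A(x) = x^3 + 3*x^2 + 3*x + 1
which factors as (x + 1)^3. The eigenvalues (with algebraic multiplicities) are λ = -1 with multiplicity 3.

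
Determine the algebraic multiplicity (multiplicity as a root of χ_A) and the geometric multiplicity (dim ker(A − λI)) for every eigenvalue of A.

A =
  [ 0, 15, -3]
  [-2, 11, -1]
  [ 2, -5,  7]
λ = 6: alg = 3, geom = 2

Step 1 — factor the characteristic polynomial to read off the algebraic multiplicities:
  χ_A(x) = (x - 6)^3

Step 2 — compute geometric multiplicities via the rank-nullity identity g(λ) = n − rank(A − λI):
  rank(A − (6)·I) = 1, so dim ker(A − (6)·I) = n − 1 = 2

Summary:
  λ = 6: algebraic multiplicity = 3, geometric multiplicity = 2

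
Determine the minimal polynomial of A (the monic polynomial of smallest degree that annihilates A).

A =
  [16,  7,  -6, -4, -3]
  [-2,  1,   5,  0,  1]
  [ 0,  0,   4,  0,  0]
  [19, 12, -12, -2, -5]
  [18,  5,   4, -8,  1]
x^3 - 12*x^2 + 48*x - 64

The characteristic polynomial is χ_A(x) = (x - 4)^5, so the eigenvalues are known. The minimal polynomial is
  m_A(x) = Π_λ (x − λ)^{k_λ}
where k_λ is the size of the *largest* Jordan block for λ (equivalently, the smallest k with (A − λI)^k v = 0 for every generalised eigenvector v of λ).

  λ = 4: largest Jordan block has size 3, contributing (x − 4)^3

So m_A(x) = (x - 4)^3 = x^3 - 12*x^2 + 48*x - 64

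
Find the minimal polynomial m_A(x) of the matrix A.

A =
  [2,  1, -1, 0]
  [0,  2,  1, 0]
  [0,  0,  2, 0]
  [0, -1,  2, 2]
x^3 - 6*x^2 + 12*x - 8

The characteristic polynomial is χ_A(x) = (x - 2)^4, so the eigenvalues are known. The minimal polynomial is
  m_A(x) = Π_λ (x − λ)^{k_λ}
where k_λ is the size of the *largest* Jordan block for λ (equivalently, the smallest k with (A − λI)^k v = 0 for every generalised eigenvector v of λ).

  λ = 2: largest Jordan block has size 3, contributing (x − 2)^3

So m_A(x) = (x - 2)^3 = x^3 - 6*x^2 + 12*x - 8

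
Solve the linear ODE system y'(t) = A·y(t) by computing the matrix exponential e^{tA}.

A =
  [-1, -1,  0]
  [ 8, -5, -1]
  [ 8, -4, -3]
e^{tA} =
  [-2*t^2*exp(-3*t) + 2*t*exp(-3*t) + exp(-3*t), -t*exp(-3*t), t^2*exp(-3*t)/2]
  [-4*t^2*exp(-3*t) + 8*t*exp(-3*t), -2*t*exp(-3*t) + exp(-3*t), t^2*exp(-3*t) - t*exp(-3*t)]
  [-8*t^2*exp(-3*t) + 8*t*exp(-3*t), -4*t*exp(-3*t), 2*t^2*exp(-3*t) + exp(-3*t)]

Strategy: write A = P · J · P⁻¹ where J is a Jordan canonical form, so e^{tA} = P · e^{tJ} · P⁻¹, and e^{tJ} can be computed block-by-block.

A has Jordan form
J =
  [-3,  1,  0]
  [ 0, -3,  1]
  [ 0,  0, -3]
(up to reordering of blocks).

Per-block formulas:
  For a 3×3 Jordan block J_3(-3): exp(t · J_3(-3)) = e^(-3t)·(I + t·N + (t^2/2)·N^2), where N is the 3×3 nilpotent shift.

After assembling e^{tJ} and conjugating by P, we get:

e^{tA} =
  [-2*t^2*exp(-3*t) + 2*t*exp(-3*t) + exp(-3*t), -t*exp(-3*t), t^2*exp(-3*t)/2]
  [-4*t^2*exp(-3*t) + 8*t*exp(-3*t), -2*t*exp(-3*t) + exp(-3*t), t^2*exp(-3*t) - t*exp(-3*t)]
  [-8*t^2*exp(-3*t) + 8*t*exp(-3*t), -4*t*exp(-3*t), 2*t^2*exp(-3*t) + exp(-3*t)]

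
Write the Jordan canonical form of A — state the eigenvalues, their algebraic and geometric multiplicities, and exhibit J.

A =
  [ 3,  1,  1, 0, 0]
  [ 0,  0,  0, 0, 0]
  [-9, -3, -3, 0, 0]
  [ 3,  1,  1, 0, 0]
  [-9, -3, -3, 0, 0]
J_2(0) ⊕ J_1(0) ⊕ J_1(0) ⊕ J_1(0)

The characteristic polynomial is
  det(x·I − A) = x^5

Eigenvalues and multiplicities (the geometric multiplicity of λ is n − rank(A − λI), which equals the number of Jordan blocks for λ):
  λ = 0: algebraic multiplicity = 5, geometric multiplicity = 4

Determining the block sizes for each eigenvalue:
  λ = 0: 4 blocks summing to 5 forces exactly one block of size 2 and the rest size 1 → block sizes [2, 1, 1, 1]

Assembling the blocks gives a Jordan form
J =
  [0, 1, 0, 0, 0]
  [0, 0, 0, 0, 0]
  [0, 0, 0, 0, 0]
  [0, 0, 0, 0, 0]
  [0, 0, 0, 0, 0]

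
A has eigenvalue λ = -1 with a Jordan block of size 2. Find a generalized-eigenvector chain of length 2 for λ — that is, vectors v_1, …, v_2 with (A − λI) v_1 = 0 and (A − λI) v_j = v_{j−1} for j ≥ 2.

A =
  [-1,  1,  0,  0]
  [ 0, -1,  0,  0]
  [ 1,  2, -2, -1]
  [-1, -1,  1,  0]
A Jordan chain for λ = -1 of length 2:
v_1 = (0, 0, 1, -1)ᵀ
v_2 = (1, 0, 0, 0)ᵀ

Let N = A − (-1)·I. We want v_2 with N^2 v_2 = 0 but N^1 v_2 ≠ 0; then v_{j-1} := N · v_j for j = 2, …, 2.

Pick v_2 = (1, 0, 0, 0)ᵀ.
Then v_1 = N · v_2 = (0, 0, 1, -1)ᵀ.

Sanity check: (A − (-1)·I) v_1 = (0, 0, 0, 0)ᵀ = 0. ✓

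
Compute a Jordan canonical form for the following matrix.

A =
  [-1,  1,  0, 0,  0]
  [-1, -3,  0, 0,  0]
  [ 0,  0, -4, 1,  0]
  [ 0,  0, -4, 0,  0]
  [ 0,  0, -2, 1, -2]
J_2(-2) ⊕ J_2(-2) ⊕ J_1(-2)

The characteristic polynomial is
  det(x·I − A) = x^5 + 10*x^4 + 40*x^3 + 80*x^2 + 80*x + 32 = (x + 2)^5

Eigenvalues and multiplicities (the geometric multiplicity of λ is n − rank(A − λI), which equals the number of Jordan blocks for λ):
  λ = -2: algebraic multiplicity = 5, geometric multiplicity = 3

Determining the block sizes for each eigenvalue:
  λ = -2: with am = 5 and gm = 3, the partition is not yet determined (e.g. several partitions of 5 into 3 parts exist). Let N = A − (-2)·I. Computing rank(N^1) = 2, rank(N^2) = 0; the number of blocks of size ≥ j is rank(N^{j−1}) − rank(N^j), giving [3, 2]. So we have 2 block(s) of size 2, 1 block(s) of size 1 → block sizes [2, 2, 1]

Assembling the blocks gives a Jordan form
J =
  [-2,  1,  0,  0,  0]
  [ 0, -2,  0,  0,  0]
  [ 0,  0, -2,  1,  0]
  [ 0,  0,  0, -2,  0]
  [ 0,  0,  0,  0, -2]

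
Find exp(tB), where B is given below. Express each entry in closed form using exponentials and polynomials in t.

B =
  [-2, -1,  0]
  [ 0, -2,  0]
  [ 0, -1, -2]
e^{tB} =
  [exp(-2*t), -t*exp(-2*t), 0]
  [0, exp(-2*t), 0]
  [0, -t*exp(-2*t), exp(-2*t)]

Strategy: write B = P · J · P⁻¹ where J is a Jordan canonical form, so e^{tB} = P · e^{tJ} · P⁻¹, and e^{tJ} can be computed block-by-block.

B has Jordan form
J =
  [-2,  1,  0]
  [ 0, -2,  0]
  [ 0,  0, -2]
(up to reordering of blocks).

Per-block formulas:
  For a 2×2 Jordan block J_2(-2): exp(t · J_2(-2)) = e^(-2t)·(I + t·N), where N is the 2×2 nilpotent shift.
  For a 1×1 block at λ = -2: exp(t · [-2]) = [e^(-2t)].

After assembling e^{tJ} and conjugating by P, we get:

e^{tB} =
  [exp(-2*t), -t*exp(-2*t), 0]
  [0, exp(-2*t), 0]
  [0, -t*exp(-2*t), exp(-2*t)]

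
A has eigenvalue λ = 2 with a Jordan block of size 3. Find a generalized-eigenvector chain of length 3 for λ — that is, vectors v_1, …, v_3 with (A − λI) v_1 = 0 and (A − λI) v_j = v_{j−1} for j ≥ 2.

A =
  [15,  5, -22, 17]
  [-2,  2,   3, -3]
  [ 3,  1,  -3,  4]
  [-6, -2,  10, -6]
A Jordan chain for λ = 2 of length 3:
v_1 = (-9, 1, -2, 4)ᵀ
v_2 = (13, -2, 3, -6)ᵀ
v_3 = (1, 0, 0, 0)ᵀ

Let N = A − (2)·I. We want v_3 with N^3 v_3 = 0 but N^2 v_3 ≠ 0; then v_{j-1} := N · v_j for j = 3, …, 2.

Pick v_3 = (1, 0, 0, 0)ᵀ.
Then v_2 = N · v_3 = (13, -2, 3, -6)ᵀ.
Then v_1 = N · v_2 = (-9, 1, -2, 4)ᵀ.

Sanity check: (A − (2)·I) v_1 = (0, 0, 0, 0)ᵀ = 0. ✓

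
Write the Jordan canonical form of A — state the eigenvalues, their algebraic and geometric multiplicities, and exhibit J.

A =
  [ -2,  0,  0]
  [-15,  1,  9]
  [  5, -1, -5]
J_2(-2) ⊕ J_1(-2)

The characteristic polynomial is
  det(x·I − A) = x^3 + 6*x^2 + 12*x + 8 = (x + 2)^3

Eigenvalues and multiplicities (the geometric multiplicity of λ is n − rank(A − λI), which equals the number of Jordan blocks for λ):
  λ = -2: algebraic multiplicity = 3, geometric multiplicity = 2

Determining the block sizes for each eigenvalue:
  λ = -2: 2 blocks summing to 3 forces exactly one block of size 2 and the rest size 1 → block sizes [2, 1]

Assembling the blocks gives a Jordan form
J =
  [-2,  1,  0]
  [ 0, -2,  0]
  [ 0,  0, -2]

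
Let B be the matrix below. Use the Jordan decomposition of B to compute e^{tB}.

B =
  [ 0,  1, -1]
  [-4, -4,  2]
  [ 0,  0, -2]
e^{tB} =
  [2*t*exp(-2*t) + exp(-2*t), t*exp(-2*t), -t*exp(-2*t)]
  [-4*t*exp(-2*t), -2*t*exp(-2*t) + exp(-2*t), 2*t*exp(-2*t)]
  [0, 0, exp(-2*t)]

Strategy: write B = P · J · P⁻¹ where J is a Jordan canonical form, so e^{tB} = P · e^{tJ} · P⁻¹, and e^{tJ} can be computed block-by-block.

B has Jordan form
J =
  [-2,  1,  0]
  [ 0, -2,  0]
  [ 0,  0, -2]
(up to reordering of blocks).

Per-block formulas:
  For a 1×1 block at λ = -2: exp(t · [-2]) = [e^(-2t)].
  For a 2×2 Jordan block J_2(-2): exp(t · J_2(-2)) = e^(-2t)·(I + t·N), where N is the 2×2 nilpotent shift.

After assembling e^{tJ} and conjugating by P, we get:

e^{tB} =
  [2*t*exp(-2*t) + exp(-2*t), t*exp(-2*t), -t*exp(-2*t)]
  [-4*t*exp(-2*t), -2*t*exp(-2*t) + exp(-2*t), 2*t*exp(-2*t)]
  [0, 0, exp(-2*t)]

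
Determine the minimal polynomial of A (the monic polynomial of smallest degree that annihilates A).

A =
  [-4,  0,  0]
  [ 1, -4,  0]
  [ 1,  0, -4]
x^2 + 8*x + 16

The characteristic polynomial is χ_A(x) = (x + 4)^3, so the eigenvalues are known. The minimal polynomial is
  m_A(x) = Π_λ (x − λ)^{k_λ}
where k_λ is the size of the *largest* Jordan block for λ (equivalently, the smallest k with (A − λI)^k v = 0 for every generalised eigenvector v of λ).

  λ = -4: largest Jordan block has size 2, contributing (x + 4)^2

So m_A(x) = (x + 4)^2 = x^2 + 8*x + 16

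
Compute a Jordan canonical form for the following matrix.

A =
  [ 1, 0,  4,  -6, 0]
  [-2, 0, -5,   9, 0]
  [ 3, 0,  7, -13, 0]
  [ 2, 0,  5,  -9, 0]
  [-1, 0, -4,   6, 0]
J_1(-1) ⊕ J_2(0) ⊕ J_1(0) ⊕ J_1(0)

The characteristic polynomial is
  det(x·I − A) = x^5 + x^4 = x^4*(x + 1)

Eigenvalues and multiplicities (the geometric multiplicity of λ is n − rank(A − λI), which equals the number of Jordan blocks for λ):
  λ = -1: algebraic multiplicity = 1, geometric multiplicity = 1
  λ = 0: algebraic multiplicity = 4, geometric multiplicity = 3

Determining the block sizes for each eigenvalue:
  λ = -1: one block (gm = 1), so the single block has size am = 1 → block sizes [1]
  λ = 0: 3 blocks summing to 4 forces exactly one block of size 2 and the rest size 1 → block sizes [2, 1, 1]

Assembling the blocks gives a Jordan form
J =
  [-1, 0, 0, 0, 0]
  [ 0, 0, 1, 0, 0]
  [ 0, 0, 0, 0, 0]
  [ 0, 0, 0, 0, 0]
  [ 0, 0, 0, 0, 0]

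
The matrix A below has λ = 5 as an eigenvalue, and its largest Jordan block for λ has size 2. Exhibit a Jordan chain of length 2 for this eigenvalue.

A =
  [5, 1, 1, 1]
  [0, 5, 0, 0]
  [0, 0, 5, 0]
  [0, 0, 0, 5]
A Jordan chain for λ = 5 of length 2:
v_1 = (1, 0, 0, 0)ᵀ
v_2 = (0, 1, 0, 0)ᵀ

Let N = A − (5)·I. We want v_2 with N^2 v_2 = 0 but N^1 v_2 ≠ 0; then v_{j-1} := N · v_j for j = 2, …, 2.

Pick v_2 = (0, 1, 0, 0)ᵀ.
Then v_1 = N · v_2 = (1, 0, 0, 0)ᵀ.

Sanity check: (A − (5)·I) v_1 = (0, 0, 0, 0)ᵀ = 0. ✓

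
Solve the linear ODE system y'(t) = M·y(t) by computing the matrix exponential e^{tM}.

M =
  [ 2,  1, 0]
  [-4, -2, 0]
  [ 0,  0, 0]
e^{tM} =
  [2*t + 1, t, 0]
  [-4*t, 1 - 2*t, 0]
  [0, 0, 1]

Strategy: write M = P · J · P⁻¹ where J is a Jordan canonical form, so e^{tM} = P · e^{tJ} · P⁻¹, and e^{tJ} can be computed block-by-block.

M has Jordan form
J =
  [0, 1, 0]
  [0, 0, 0]
  [0, 0, 0]
(up to reordering of blocks).

Per-block formulas:
  For a 2×2 Jordan block J_2(0): exp(t · J_2(0)) = e^(0t)·(I + t·N), where N is the 2×2 nilpotent shift.
  For a 1×1 block at λ = 0: exp(t · [0]) = [e^(0t)].

After assembling e^{tJ} and conjugating by P, we get:

e^{tM} =
  [2*t + 1, t, 0]
  [-4*t, 1 - 2*t, 0]
  [0, 0, 1]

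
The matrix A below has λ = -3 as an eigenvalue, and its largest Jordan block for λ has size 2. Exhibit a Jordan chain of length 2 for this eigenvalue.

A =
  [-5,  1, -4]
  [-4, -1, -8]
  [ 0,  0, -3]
A Jordan chain for λ = -3 of length 2:
v_1 = (-2, -4, 0)ᵀ
v_2 = (1, 0, 0)ᵀ

Let N = A − (-3)·I. We want v_2 with N^2 v_2 = 0 but N^1 v_2 ≠ 0; then v_{j-1} := N · v_j for j = 2, …, 2.

Pick v_2 = (1, 0, 0)ᵀ.
Then v_1 = N · v_2 = (-2, -4, 0)ᵀ.

Sanity check: (A − (-3)·I) v_1 = (0, 0, 0)ᵀ = 0. ✓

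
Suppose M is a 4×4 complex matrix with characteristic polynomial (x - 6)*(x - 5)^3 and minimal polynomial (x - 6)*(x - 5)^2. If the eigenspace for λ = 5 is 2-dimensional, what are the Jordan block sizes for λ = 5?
Block sizes for λ = 5: [2, 1]

Step 1 — from the characteristic polynomial, algebraic multiplicity of λ = 5 is 3. From dim ker(M − (5)·I) = 2, there are exactly 2 Jordan blocks for λ = 5.
Step 2 — from the minimal polynomial, the factor (x − 5)^2 tells us the largest block for λ = 5 has size 2.
Step 3 — with total size 3, 2 blocks, and largest block 2, the block sizes (in nonincreasing order) are [2, 1].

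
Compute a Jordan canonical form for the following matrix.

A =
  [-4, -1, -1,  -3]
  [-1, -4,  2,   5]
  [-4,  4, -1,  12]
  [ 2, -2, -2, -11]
J_3(-5) ⊕ J_1(-5)

The characteristic polynomial is
  det(x·I − A) = x^4 + 20*x^3 + 150*x^2 + 500*x + 625 = (x + 5)^4

Eigenvalues and multiplicities (the geometric multiplicity of λ is n − rank(A − λI), which equals the number of Jordan blocks for λ):
  λ = -5: algebraic multiplicity = 4, geometric multiplicity = 2

Determining the block sizes for each eigenvalue:
  λ = -5: with am = 4 and gm = 2, the partition is not yet determined (e.g. several partitions of 4 into 2 parts exist). Let N = A − (-5)·I. Computing rank(N^1) = 2, rank(N^2) = 1, rank(N^3) = 0; the number of blocks of size ≥ j is rank(N^{j−1}) − rank(N^j), giving [2, 1, 1]. So we have 1 block(s) of size 3, 1 block(s) of size 1 → block sizes [3, 1]

Assembling the blocks gives a Jordan form
J =
  [-5,  1,  0,  0]
  [ 0, -5,  1,  0]
  [ 0,  0, -5,  0]
  [ 0,  0,  0, -5]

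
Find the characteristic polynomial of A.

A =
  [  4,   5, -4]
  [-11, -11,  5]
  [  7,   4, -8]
x^3 + 15*x^2 + 75*x + 125

Expanding det(x·I − A) (e.g. by cofactor expansion or by noting that A is similar to its Jordan form J, which has the same characteristic polynomial as A) gives
  χ_A(x) = x^3 + 15*x^2 + 75*x + 125
which factors as (x + 5)^3. The eigenvalues (with algebraic multiplicities) are λ = -5 with multiplicity 3.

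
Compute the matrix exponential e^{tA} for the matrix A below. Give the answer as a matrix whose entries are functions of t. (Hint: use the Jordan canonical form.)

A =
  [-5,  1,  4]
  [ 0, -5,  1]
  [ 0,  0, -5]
e^{tA} =
  [exp(-5*t), t*exp(-5*t), t^2*exp(-5*t)/2 + 4*t*exp(-5*t)]
  [0, exp(-5*t), t*exp(-5*t)]
  [0, 0, exp(-5*t)]

Strategy: write A = P · J · P⁻¹ where J is a Jordan canonical form, so e^{tA} = P · e^{tJ} · P⁻¹, and e^{tJ} can be computed block-by-block.

A has Jordan form
J =
  [-5,  1,  0]
  [ 0, -5,  1]
  [ 0,  0, -5]
(up to reordering of blocks).

Per-block formulas:
  For a 3×3 Jordan block J_3(-5): exp(t · J_3(-5)) = e^(-5t)·(I + t·N + (t^2/2)·N^2), where N is the 3×3 nilpotent shift.

After assembling e^{tJ} and conjugating by P, we get:

e^{tA} =
  [exp(-5*t), t*exp(-5*t), t^2*exp(-5*t)/2 + 4*t*exp(-5*t)]
  [0, exp(-5*t), t*exp(-5*t)]
  [0, 0, exp(-5*t)]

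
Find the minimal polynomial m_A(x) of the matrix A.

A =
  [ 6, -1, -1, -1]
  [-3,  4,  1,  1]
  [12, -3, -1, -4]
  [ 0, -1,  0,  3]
x^3 - 9*x^2 + 27*x - 27

The characteristic polynomial is χ_A(x) = (x - 3)^4, so the eigenvalues are known. The minimal polynomial is
  m_A(x) = Π_λ (x − λ)^{k_λ}
where k_λ is the size of the *largest* Jordan block for λ (equivalently, the smallest k with (A − λI)^k v = 0 for every generalised eigenvector v of λ).

  λ = 3: largest Jordan block has size 3, contributing (x − 3)^3

So m_A(x) = (x - 3)^3 = x^3 - 9*x^2 + 27*x - 27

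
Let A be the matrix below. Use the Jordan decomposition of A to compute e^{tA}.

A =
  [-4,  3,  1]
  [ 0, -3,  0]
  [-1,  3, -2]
e^{tA} =
  [-t*exp(-3*t) + exp(-3*t), 3*t*exp(-3*t), t*exp(-3*t)]
  [0, exp(-3*t), 0]
  [-t*exp(-3*t), 3*t*exp(-3*t), t*exp(-3*t) + exp(-3*t)]

Strategy: write A = P · J · P⁻¹ where J is a Jordan canonical form, so e^{tA} = P · e^{tJ} · P⁻¹, and e^{tJ} can be computed block-by-block.

A has Jordan form
J =
  [-3,  1,  0]
  [ 0, -3,  0]
  [ 0,  0, -3]
(up to reordering of blocks).

Per-block formulas:
  For a 2×2 Jordan block J_2(-3): exp(t · J_2(-3)) = e^(-3t)·(I + t·N), where N is the 2×2 nilpotent shift.
  For a 1×1 block at λ = -3: exp(t · [-3]) = [e^(-3t)].

After assembling e^{tJ} and conjugating by P, we get:

e^{tA} =
  [-t*exp(-3*t) + exp(-3*t), 3*t*exp(-3*t), t*exp(-3*t)]
  [0, exp(-3*t), 0]
  [-t*exp(-3*t), 3*t*exp(-3*t), t*exp(-3*t) + exp(-3*t)]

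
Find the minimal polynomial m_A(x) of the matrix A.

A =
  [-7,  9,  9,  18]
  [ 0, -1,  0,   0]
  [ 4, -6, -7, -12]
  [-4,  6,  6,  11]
x^2 + 2*x + 1

The characteristic polynomial is χ_A(x) = (x + 1)^4, so the eigenvalues are known. The minimal polynomial is
  m_A(x) = Π_λ (x − λ)^{k_λ}
where k_λ is the size of the *largest* Jordan block for λ (equivalently, the smallest k with (A − λI)^k v = 0 for every generalised eigenvector v of λ).

  λ = -1: largest Jordan block has size 2, contributing (x + 1)^2

So m_A(x) = (x + 1)^2 = x^2 + 2*x + 1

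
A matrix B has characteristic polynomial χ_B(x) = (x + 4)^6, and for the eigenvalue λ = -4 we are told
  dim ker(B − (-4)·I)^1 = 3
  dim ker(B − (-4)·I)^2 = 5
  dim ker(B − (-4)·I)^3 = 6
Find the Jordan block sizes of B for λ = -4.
Block sizes for λ = -4: [3, 2, 1]

From the dimensions of kernels of powers, the number of Jordan blocks of size at least j is d_j − d_{j−1} where d_j = dim ker(N^j) (with d_0 = 0). Computing the differences gives [3, 2, 1].
The number of blocks of size exactly k is (#blocks of size ≥ k) − (#blocks of size ≥ k + 1), so the partition is: 1 block(s) of size 1, 1 block(s) of size 2, 1 block(s) of size 3.
In nonincreasing order the block sizes are [3, 2, 1].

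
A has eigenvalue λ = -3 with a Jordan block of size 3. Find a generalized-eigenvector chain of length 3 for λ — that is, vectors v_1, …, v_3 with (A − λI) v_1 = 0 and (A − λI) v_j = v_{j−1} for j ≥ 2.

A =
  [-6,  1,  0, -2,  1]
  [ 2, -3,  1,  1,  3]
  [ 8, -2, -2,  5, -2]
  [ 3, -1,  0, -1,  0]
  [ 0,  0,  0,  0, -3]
A Jordan chain for λ = -3 of length 3:
v_1 = (5, 5, -5, -5, 0)ᵀ
v_2 = (-3, 2, 8, 3, 0)ᵀ
v_3 = (1, 0, 0, 0, 0)ᵀ

Let N = A − (-3)·I. We want v_3 with N^3 v_3 = 0 but N^2 v_3 ≠ 0; then v_{j-1} := N · v_j for j = 3, …, 2.

Pick v_3 = (1, 0, 0, 0, 0)ᵀ.
Then v_2 = N · v_3 = (-3, 2, 8, 3, 0)ᵀ.
Then v_1 = N · v_2 = (5, 5, -5, -5, 0)ᵀ.

Sanity check: (A − (-3)·I) v_1 = (0, 0, 0, 0, 0)ᵀ = 0. ✓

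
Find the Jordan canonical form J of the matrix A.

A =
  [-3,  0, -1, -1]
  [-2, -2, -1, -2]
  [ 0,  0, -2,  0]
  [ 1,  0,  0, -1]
J_3(-2) ⊕ J_1(-2)

The characteristic polynomial is
  det(x·I − A) = x^4 + 8*x^3 + 24*x^2 + 32*x + 16 = (x + 2)^4

Eigenvalues and multiplicities (the geometric multiplicity of λ is n − rank(A − λI), which equals the number of Jordan blocks for λ):
  λ = -2: algebraic multiplicity = 4, geometric multiplicity = 2

Determining the block sizes for each eigenvalue:
  λ = -2: with am = 4 and gm = 2, the partition is not yet determined (e.g. several partitions of 4 into 2 parts exist). Let N = A − (-2)·I. Computing rank(N^1) = 2, rank(N^2) = 1, rank(N^3) = 0; the number of blocks of size ≥ j is rank(N^{j−1}) − rank(N^j), giving [2, 1, 1]. So we have 1 block(s) of size 3, 1 block(s) of size 1 → block sizes [3, 1]

Assembling the blocks gives a Jordan form
J =
  [-2,  1,  0,  0]
  [ 0, -2,  1,  0]
  [ 0,  0, -2,  0]
  [ 0,  0,  0, -2]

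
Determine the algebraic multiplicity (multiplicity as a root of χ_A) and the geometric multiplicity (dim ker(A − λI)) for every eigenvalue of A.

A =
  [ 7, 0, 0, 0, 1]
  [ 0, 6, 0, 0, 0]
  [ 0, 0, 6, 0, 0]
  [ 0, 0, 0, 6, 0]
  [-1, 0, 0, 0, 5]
λ = 6: alg = 5, geom = 4

Step 1 — factor the characteristic polynomial to read off the algebraic multiplicities:
  χ_A(x) = (x - 6)^5

Step 2 — compute geometric multiplicities via the rank-nullity identity g(λ) = n − rank(A − λI):
  rank(A − (6)·I) = 1, so dim ker(A − (6)·I) = n − 1 = 4

Summary:
  λ = 6: algebraic multiplicity = 5, geometric multiplicity = 4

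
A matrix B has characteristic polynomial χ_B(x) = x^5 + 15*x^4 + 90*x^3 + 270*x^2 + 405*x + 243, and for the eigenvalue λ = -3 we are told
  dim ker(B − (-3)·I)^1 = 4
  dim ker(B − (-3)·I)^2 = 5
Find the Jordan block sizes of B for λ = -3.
Block sizes for λ = -3: [2, 1, 1, 1]

From the dimensions of kernels of powers, the number of Jordan blocks of size at least j is d_j − d_{j−1} where d_j = dim ker(N^j) (with d_0 = 0). Computing the differences gives [4, 1].
The number of blocks of size exactly k is (#blocks of size ≥ k) − (#blocks of size ≥ k + 1), so the partition is: 3 block(s) of size 1, 1 block(s) of size 2.
In nonincreasing order the block sizes are [2, 1, 1, 1].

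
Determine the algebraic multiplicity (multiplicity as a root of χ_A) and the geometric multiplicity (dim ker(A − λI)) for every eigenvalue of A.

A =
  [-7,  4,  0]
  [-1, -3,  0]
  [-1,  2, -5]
λ = -5: alg = 3, geom = 2

Step 1 — factor the characteristic polynomial to read off the algebraic multiplicities:
  χ_A(x) = (x + 5)^3

Step 2 — compute geometric multiplicities via the rank-nullity identity g(λ) = n − rank(A − λI):
  rank(A − (-5)·I) = 1, so dim ker(A − (-5)·I) = n − 1 = 2

Summary:
  λ = -5: algebraic multiplicity = 3, geometric multiplicity = 2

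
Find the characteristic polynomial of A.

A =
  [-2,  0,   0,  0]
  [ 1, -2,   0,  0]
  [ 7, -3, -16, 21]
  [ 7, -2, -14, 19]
x^4 + x^3 - 18*x^2 - 52*x - 40

Expanding det(x·I − A) (e.g. by cofactor expansion or by noting that A is similar to its Jordan form J, which has the same characteristic polynomial as A) gives
  χ_A(x) = x^4 + x^3 - 18*x^2 - 52*x - 40
which factors as (x - 5)*(x + 2)^3. The eigenvalues (with algebraic multiplicities) are λ = -2 with multiplicity 3, λ = 5 with multiplicity 1.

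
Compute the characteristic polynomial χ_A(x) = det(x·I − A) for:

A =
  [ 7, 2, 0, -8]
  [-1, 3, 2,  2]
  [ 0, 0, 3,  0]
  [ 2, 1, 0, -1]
x^4 - 12*x^3 + 54*x^2 - 108*x + 81

Expanding det(x·I − A) (e.g. by cofactor expansion or by noting that A is similar to its Jordan form J, which has the same characteristic polynomial as A) gives
  χ_A(x) = x^4 - 12*x^3 + 54*x^2 - 108*x + 81
which factors as (x - 3)^4. The eigenvalues (with algebraic multiplicities) are λ = 3 with multiplicity 4.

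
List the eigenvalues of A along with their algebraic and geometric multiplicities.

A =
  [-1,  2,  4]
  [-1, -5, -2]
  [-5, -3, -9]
λ = -5: alg = 3, geom = 1

Step 1 — factor the characteristic polynomial to read off the algebraic multiplicities:
  χ_A(x) = (x + 5)^3

Step 2 — compute geometric multiplicities via the rank-nullity identity g(λ) = n − rank(A − λI):
  rank(A − (-5)·I) = 2, so dim ker(A − (-5)·I) = n − 2 = 1

Summary:
  λ = -5: algebraic multiplicity = 3, geometric multiplicity = 1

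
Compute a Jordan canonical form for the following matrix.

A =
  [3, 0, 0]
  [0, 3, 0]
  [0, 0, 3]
J_1(3) ⊕ J_1(3) ⊕ J_1(3)

The characteristic polynomial is
  det(x·I − A) = x^3 - 9*x^2 + 27*x - 27 = (x - 3)^3

Eigenvalues and multiplicities (the geometric multiplicity of λ is n − rank(A − λI), which equals the number of Jordan blocks for λ):
  λ = 3: algebraic multiplicity = 3, geometric multiplicity = 3

Determining the block sizes for each eigenvalue:
  λ = 3: gm = am = 3, so every block has size 1 → block sizes [1, 1, 1]

Assembling the blocks gives a Jordan form
J =
  [3, 0, 0]
  [0, 3, 0]
  [0, 0, 3]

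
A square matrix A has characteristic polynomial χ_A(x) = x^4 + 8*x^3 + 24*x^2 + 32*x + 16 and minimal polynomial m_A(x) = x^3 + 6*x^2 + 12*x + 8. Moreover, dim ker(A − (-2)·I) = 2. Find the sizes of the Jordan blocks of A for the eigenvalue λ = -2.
Block sizes for λ = -2: [3, 1]

Step 1 — from the characteristic polynomial, algebraic multiplicity of λ = -2 is 4. From dim ker(A − (-2)·I) = 2, there are exactly 2 Jordan blocks for λ = -2.
Step 2 — from the minimal polynomial, the factor (x + 2)^3 tells us the largest block for λ = -2 has size 3.
Step 3 — with total size 4, 2 blocks, and largest block 3, the block sizes (in nonincreasing order) are [3, 1].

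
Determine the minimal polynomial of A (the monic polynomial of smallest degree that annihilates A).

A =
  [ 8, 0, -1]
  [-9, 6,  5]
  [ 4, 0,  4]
x^3 - 18*x^2 + 108*x - 216

The characteristic polynomial is χ_A(x) = (x - 6)^3, so the eigenvalues are known. The minimal polynomial is
  m_A(x) = Π_λ (x − λ)^{k_λ}
where k_λ is the size of the *largest* Jordan block for λ (equivalently, the smallest k with (A − λI)^k v = 0 for every generalised eigenvector v of λ).

  λ = 6: largest Jordan block has size 3, contributing (x − 6)^3

So m_A(x) = (x - 6)^3 = x^3 - 18*x^2 + 108*x - 216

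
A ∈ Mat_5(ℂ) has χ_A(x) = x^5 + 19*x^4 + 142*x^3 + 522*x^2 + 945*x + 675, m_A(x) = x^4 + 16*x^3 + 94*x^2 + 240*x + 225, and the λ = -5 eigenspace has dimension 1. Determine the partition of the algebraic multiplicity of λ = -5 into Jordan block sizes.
Block sizes for λ = -5: [2]

Step 1 — from the characteristic polynomial, algebraic multiplicity of λ = -5 is 2. From dim ker(A − (-5)·I) = 1, there are exactly 1 Jordan blocks for λ = -5.
Step 2 — from the minimal polynomial, the factor (x + 5)^2 tells us the largest block for λ = -5 has size 2.
Step 3 — with total size 2, 1 blocks, and largest block 2, the block sizes (in nonincreasing order) are [2].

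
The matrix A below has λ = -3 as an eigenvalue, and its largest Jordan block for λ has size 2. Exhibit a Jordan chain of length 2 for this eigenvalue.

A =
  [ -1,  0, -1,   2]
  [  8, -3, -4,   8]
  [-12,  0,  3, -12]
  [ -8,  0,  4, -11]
A Jordan chain for λ = -3 of length 2:
v_1 = (2, 8, -12, -8)ᵀ
v_2 = (1, 0, 0, 0)ᵀ

Let N = A − (-3)·I. We want v_2 with N^2 v_2 = 0 but N^1 v_2 ≠ 0; then v_{j-1} := N · v_j for j = 2, …, 2.

Pick v_2 = (1, 0, 0, 0)ᵀ.
Then v_1 = N · v_2 = (2, 8, -12, -8)ᵀ.

Sanity check: (A − (-3)·I) v_1 = (0, 0, 0, 0)ᵀ = 0. ✓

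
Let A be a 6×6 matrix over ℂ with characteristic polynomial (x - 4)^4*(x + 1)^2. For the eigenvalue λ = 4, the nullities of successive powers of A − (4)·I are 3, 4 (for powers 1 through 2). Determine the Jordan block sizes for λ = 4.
Block sizes for λ = 4: [2, 1, 1]

From the dimensions of kernels of powers, the number of Jordan blocks of size at least j is d_j − d_{j−1} where d_j = dim ker(N^j) (with d_0 = 0). Computing the differences gives [3, 1].
The number of blocks of size exactly k is (#blocks of size ≥ k) − (#blocks of size ≥ k + 1), so the partition is: 2 block(s) of size 1, 1 block(s) of size 2.
In nonincreasing order the block sizes are [2, 1, 1].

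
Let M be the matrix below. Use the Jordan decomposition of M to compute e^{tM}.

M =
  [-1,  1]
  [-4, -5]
e^{tM} =
  [2*t*exp(-3*t) + exp(-3*t), t*exp(-3*t)]
  [-4*t*exp(-3*t), -2*t*exp(-3*t) + exp(-3*t)]

Strategy: write M = P · J · P⁻¹ where J is a Jordan canonical form, so e^{tM} = P · e^{tJ} · P⁻¹, and e^{tJ} can be computed block-by-block.

M has Jordan form
J =
  [-3,  1]
  [ 0, -3]
(up to reordering of blocks).

Per-block formulas:
  For a 2×2 Jordan block J_2(-3): exp(t · J_2(-3)) = e^(-3t)·(I + t·N), where N is the 2×2 nilpotent shift.

After assembling e^{tJ} and conjugating by P, we get:

e^{tM} =
  [2*t*exp(-3*t) + exp(-3*t), t*exp(-3*t)]
  [-4*t*exp(-3*t), -2*t*exp(-3*t) + exp(-3*t)]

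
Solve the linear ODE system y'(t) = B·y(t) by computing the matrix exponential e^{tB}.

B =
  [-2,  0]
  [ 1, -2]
e^{tB} =
  [exp(-2*t), 0]
  [t*exp(-2*t), exp(-2*t)]

Strategy: write B = P · J · P⁻¹ where J is a Jordan canonical form, so e^{tB} = P · e^{tJ} · P⁻¹, and e^{tJ} can be computed block-by-block.

B has Jordan form
J =
  [-2,  1]
  [ 0, -2]
(up to reordering of blocks).

Per-block formulas:
  For a 2×2 Jordan block J_2(-2): exp(t · J_2(-2)) = e^(-2t)·(I + t·N), where N is the 2×2 nilpotent shift.

After assembling e^{tJ} and conjugating by P, we get:

e^{tB} =
  [exp(-2*t), 0]
  [t*exp(-2*t), exp(-2*t)]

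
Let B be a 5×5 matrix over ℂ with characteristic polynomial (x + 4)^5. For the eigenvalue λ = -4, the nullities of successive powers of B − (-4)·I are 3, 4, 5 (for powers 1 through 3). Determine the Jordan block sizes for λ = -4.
Block sizes for λ = -4: [3, 1, 1]

From the dimensions of kernels of powers, the number of Jordan blocks of size at least j is d_j − d_{j−1} where d_j = dim ker(N^j) (with d_0 = 0). Computing the differences gives [3, 1, 1].
The number of blocks of size exactly k is (#blocks of size ≥ k) − (#blocks of size ≥ k + 1), so the partition is: 2 block(s) of size 1, 1 block(s) of size 3.
In nonincreasing order the block sizes are [3, 1, 1].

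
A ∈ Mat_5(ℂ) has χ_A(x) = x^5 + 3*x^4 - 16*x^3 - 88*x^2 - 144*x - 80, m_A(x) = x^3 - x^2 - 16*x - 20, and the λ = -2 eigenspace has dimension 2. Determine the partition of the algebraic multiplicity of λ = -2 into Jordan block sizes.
Block sizes for λ = -2: [2, 2]

Step 1 — from the characteristic polynomial, algebraic multiplicity of λ = -2 is 4. From dim ker(A − (-2)·I) = 2, there are exactly 2 Jordan blocks for λ = -2.
Step 2 — from the minimal polynomial, the factor (x + 2)^2 tells us the largest block for λ = -2 has size 2.
Step 3 — with total size 4, 2 blocks, and largest block 2, the block sizes (in nonincreasing order) are [2, 2].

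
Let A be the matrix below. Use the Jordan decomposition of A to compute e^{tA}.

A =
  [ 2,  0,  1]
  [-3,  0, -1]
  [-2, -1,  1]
e^{tA} =
  [-t^2*exp(t)/2 + t*exp(t) + exp(t), -t^2*exp(t)/2, t^2*exp(t)/2 + t*exp(t)]
  [t^2*exp(t) - 3*t*exp(t), t^2*exp(t) - t*exp(t) + exp(t), -t^2*exp(t) - t*exp(t)]
  [t^2*exp(t)/2 - 2*t*exp(t), t^2*exp(t)/2 - t*exp(t), -t^2*exp(t)/2 + exp(t)]

Strategy: write A = P · J · P⁻¹ where J is a Jordan canonical form, so e^{tA} = P · e^{tJ} · P⁻¹, and e^{tJ} can be computed block-by-block.

A has Jordan form
J =
  [1, 1, 0]
  [0, 1, 1]
  [0, 0, 1]
(up to reordering of blocks).

Per-block formulas:
  For a 3×3 Jordan block J_3(1): exp(t · J_3(1)) = e^(1t)·(I + t·N + (t^2/2)·N^2), where N is the 3×3 nilpotent shift.

After assembling e^{tJ} and conjugating by P, we get:

e^{tA} =
  [-t^2*exp(t)/2 + t*exp(t) + exp(t), -t^2*exp(t)/2, t^2*exp(t)/2 + t*exp(t)]
  [t^2*exp(t) - 3*t*exp(t), t^2*exp(t) - t*exp(t) + exp(t), -t^2*exp(t) - t*exp(t)]
  [t^2*exp(t)/2 - 2*t*exp(t), t^2*exp(t)/2 - t*exp(t), -t^2*exp(t)/2 + exp(t)]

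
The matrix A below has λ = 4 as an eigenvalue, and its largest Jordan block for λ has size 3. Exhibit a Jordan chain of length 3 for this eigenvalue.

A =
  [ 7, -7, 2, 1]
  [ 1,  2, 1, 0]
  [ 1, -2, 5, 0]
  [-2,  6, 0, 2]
A Jordan chain for λ = 4 of length 3:
v_1 = (2, 2, 2, 4)ᵀ
v_2 = (3, 1, 1, -2)ᵀ
v_3 = (1, 0, 0, 0)ᵀ

Let N = A − (4)·I. We want v_3 with N^3 v_3 = 0 but N^2 v_3 ≠ 0; then v_{j-1} := N · v_j for j = 3, …, 2.

Pick v_3 = (1, 0, 0, 0)ᵀ.
Then v_2 = N · v_3 = (3, 1, 1, -2)ᵀ.
Then v_1 = N · v_2 = (2, 2, 2, 4)ᵀ.

Sanity check: (A − (4)·I) v_1 = (0, 0, 0, 0)ᵀ = 0. ✓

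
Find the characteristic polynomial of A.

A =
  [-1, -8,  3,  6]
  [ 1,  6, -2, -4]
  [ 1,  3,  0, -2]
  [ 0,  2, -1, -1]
x^4 - 4*x^3 + 6*x^2 - 4*x + 1

Expanding det(x·I − A) (e.g. by cofactor expansion or by noting that A is similar to its Jordan form J, which has the same characteristic polynomial as A) gives
  χ_A(x) = x^4 - 4*x^3 + 6*x^2 - 4*x + 1
which factors as (x - 1)^4. The eigenvalues (with algebraic multiplicities) are λ = 1 with multiplicity 4.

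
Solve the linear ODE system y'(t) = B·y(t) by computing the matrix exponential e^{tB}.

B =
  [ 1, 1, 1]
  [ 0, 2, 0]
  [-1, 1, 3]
e^{tB} =
  [-t*exp(2*t) + exp(2*t), t*exp(2*t), t*exp(2*t)]
  [0, exp(2*t), 0]
  [-t*exp(2*t), t*exp(2*t), t*exp(2*t) + exp(2*t)]

Strategy: write B = P · J · P⁻¹ where J is a Jordan canonical form, so e^{tB} = P · e^{tJ} · P⁻¹, and e^{tJ} can be computed block-by-block.

B has Jordan form
J =
  [2, 1, 0]
  [0, 2, 0]
  [0, 0, 2]
(up to reordering of blocks).

Per-block formulas:
  For a 1×1 block at λ = 2: exp(t · [2]) = [e^(2t)].
  For a 2×2 Jordan block J_2(2): exp(t · J_2(2)) = e^(2t)·(I + t·N), where N is the 2×2 nilpotent shift.

After assembling e^{tJ} and conjugating by P, we get:

e^{tB} =
  [-t*exp(2*t) + exp(2*t), t*exp(2*t), t*exp(2*t)]
  [0, exp(2*t), 0]
  [-t*exp(2*t), t*exp(2*t), t*exp(2*t) + exp(2*t)]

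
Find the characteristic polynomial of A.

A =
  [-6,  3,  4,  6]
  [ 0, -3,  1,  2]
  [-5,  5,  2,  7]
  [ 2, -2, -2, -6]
x^4 + 13*x^3 + 63*x^2 + 135*x + 108

Expanding det(x·I − A) (e.g. by cofactor expansion or by noting that A is similar to its Jordan form J, which has the same characteristic polynomial as A) gives
  χ_A(x) = x^4 + 13*x^3 + 63*x^2 + 135*x + 108
which factors as (x + 3)^3*(x + 4). The eigenvalues (with algebraic multiplicities) are λ = -4 with multiplicity 1, λ = -3 with multiplicity 3.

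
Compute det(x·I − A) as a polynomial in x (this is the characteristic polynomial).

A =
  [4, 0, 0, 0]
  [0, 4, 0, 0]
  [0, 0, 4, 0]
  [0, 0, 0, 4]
x^4 - 16*x^3 + 96*x^2 - 256*x + 256

Expanding det(x·I − A) (e.g. by cofactor expansion or by noting that A is similar to its Jordan form J, which has the same characteristic polynomial as A) gives
  χ_A(x) = x^4 - 16*x^3 + 96*x^2 - 256*x + 256
which factors as (x - 4)^4. The eigenvalues (with algebraic multiplicities) are λ = 4 with multiplicity 4.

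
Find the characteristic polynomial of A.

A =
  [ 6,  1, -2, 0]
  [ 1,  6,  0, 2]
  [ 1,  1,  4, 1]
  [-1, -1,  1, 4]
x^4 - 20*x^3 + 150*x^2 - 500*x + 625

Expanding det(x·I − A) (e.g. by cofactor expansion or by noting that A is similar to its Jordan form J, which has the same characteristic polynomial as A) gives
  χ_A(x) = x^4 - 20*x^3 + 150*x^2 - 500*x + 625
which factors as (x - 5)^4. The eigenvalues (with algebraic multiplicities) are λ = 5 with multiplicity 4.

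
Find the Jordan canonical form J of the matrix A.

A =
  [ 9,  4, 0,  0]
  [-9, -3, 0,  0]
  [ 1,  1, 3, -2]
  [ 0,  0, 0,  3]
J_3(3) ⊕ J_1(3)

The characteristic polynomial is
  det(x·I − A) = x^4 - 12*x^3 + 54*x^2 - 108*x + 81 = (x - 3)^4

Eigenvalues and multiplicities (the geometric multiplicity of λ is n − rank(A − λI), which equals the number of Jordan blocks for λ):
  λ = 3: algebraic multiplicity = 4, geometric multiplicity = 2

Determining the block sizes for each eigenvalue:
  λ = 3: with am = 4 and gm = 2, the partition is not yet determined (e.g. several partitions of 4 into 2 parts exist). Let N = A − (3)·I. Computing rank(N^1) = 2, rank(N^2) = 1, rank(N^3) = 0; the number of blocks of size ≥ j is rank(N^{j−1}) − rank(N^j), giving [2, 1, 1]. So we have 1 block(s) of size 3, 1 block(s) of size 1 → block sizes [3, 1]

Assembling the blocks gives a Jordan form
J =
  [3, 1, 0, 0]
  [0, 3, 1, 0]
  [0, 0, 3, 0]
  [0, 0, 0, 3]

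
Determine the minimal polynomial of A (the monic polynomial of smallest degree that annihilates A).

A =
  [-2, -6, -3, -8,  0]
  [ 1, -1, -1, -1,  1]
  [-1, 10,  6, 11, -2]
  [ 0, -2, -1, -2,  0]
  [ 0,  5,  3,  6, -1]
x^3

The characteristic polynomial is χ_A(x) = x^5, so the eigenvalues are known. The minimal polynomial is
  m_A(x) = Π_λ (x − λ)^{k_λ}
where k_λ is the size of the *largest* Jordan block for λ (equivalently, the smallest k with (A − λI)^k v = 0 for every generalised eigenvector v of λ).

  λ = 0: largest Jordan block has size 3, contributing (x − 0)^3

So m_A(x) = x^3 = x^3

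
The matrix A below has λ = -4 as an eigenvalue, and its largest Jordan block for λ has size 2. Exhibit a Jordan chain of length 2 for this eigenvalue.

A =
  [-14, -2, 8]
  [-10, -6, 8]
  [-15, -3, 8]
A Jordan chain for λ = -4 of length 2:
v_1 = (-10, -10, -15)ᵀ
v_2 = (1, 0, 0)ᵀ

Let N = A − (-4)·I. We want v_2 with N^2 v_2 = 0 but N^1 v_2 ≠ 0; then v_{j-1} := N · v_j for j = 2, …, 2.

Pick v_2 = (1, 0, 0)ᵀ.
Then v_1 = N · v_2 = (-10, -10, -15)ᵀ.

Sanity check: (A − (-4)·I) v_1 = (0, 0, 0)ᵀ = 0. ✓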